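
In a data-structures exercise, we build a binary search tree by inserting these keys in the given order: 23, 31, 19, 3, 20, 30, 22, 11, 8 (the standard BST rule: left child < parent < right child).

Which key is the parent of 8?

11

Insert 23: tree is empty, so 23 becomes the root.
Insert 31: 31 > 23 → go right. Place as right child of 23.
Insert 19: 19 < 23 → go left. Place as left child of 23.
Insert 3: 3 < 23 → go left; 3 < 19 → go left. Place as left child of 19.
Insert 20: 20 < 23 → go left; 20 > 19 → go right. Place as right child of 19.
Insert 30: 30 > 23 → go right; 30 < 31 → go left. Place as left child of 31.
Insert 22: 22 < 23 → go left; 22 > 19 → go right; 22 > 20 → go right. Place as right child of 20.
Insert 11: 11 < 23 → go left; 11 < 19 → go left; 11 > 3 → go right. Place as right child of 3.
Insert 8: 8 < 23 → go left; 8 < 19 → go left; 8 > 3 → go right; 8 < 11 → go left. Place as left child of 11.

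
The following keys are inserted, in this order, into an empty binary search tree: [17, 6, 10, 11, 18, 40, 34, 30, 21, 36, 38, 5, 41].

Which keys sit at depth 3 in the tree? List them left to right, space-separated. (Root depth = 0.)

11 34 41

17: root
6: left child of 17 (depth 1)
10: right child of 6 (depth 2)
11: right child of 10 (depth 3)
18: right child of 17 (depth 1)
40: right child of 18 (depth 2)
34: left child of 40 (depth 3)
30: left child of 34 (depth 4)
21: left child of 30 (depth 5)
36: right child of 34 (depth 4)
38: right child of 36 (depth 5)
5: left child of 6 (depth 2)
41: right child of 40 (depth 3)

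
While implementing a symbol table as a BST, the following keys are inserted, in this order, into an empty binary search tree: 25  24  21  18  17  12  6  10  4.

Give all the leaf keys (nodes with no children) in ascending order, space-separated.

4 10

Insert 25: tree is empty, so 25 becomes the root.
Insert 24: 24 < 25 → go left. Place as left child of 25.
Insert 21: 21 < 25 → go left; 21 < 24 → go left. Place as left child of 24.
Insert 18: 18 < 25 → go left; 18 < 24 → go left; 18 < 21 → go left. Place as left child of 21.
Insert 17: 17 < 25 → go left; 17 < 24 → go left; 17 < 21 → go left; 17 < 18 → go left. Place as left child of 18.
Insert 12: 12 < 25 → go left; 12 < 24 → go left; 12 < 21 → go left; 12 < 18 → go left; 12 < 17 → go left. Place as left child of 17.
Insert 6: 6 < 25 → go left; 6 < 24 → go left; 6 < 21 → go left; 6 < 18 → go left; 6 < 17 → go left; 6 < 12 → go left. Place as left child of 12.
Insert 10: 10 < 25 → go left; 10 < 24 → go left; 10 < 21 → go left; 10 < 18 → go left; 10 < 17 → go left; 10 < 12 → go left; 10 > 6 → go right. Place as right child of 6.
Insert 4: 4 < 25 → go left; 4 < 24 → go left; 4 < 21 → go left; 4 < 18 → go left; 4 < 17 → go left; 4 < 12 → go left; 4 < 6 → go left. Place as left child of 6.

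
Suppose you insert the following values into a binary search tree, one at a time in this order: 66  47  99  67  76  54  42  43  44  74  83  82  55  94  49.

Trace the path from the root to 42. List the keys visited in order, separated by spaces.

66: root
47: left child of 66 (depth 1)
99: right child of 66 (depth 1)
67: left child of 99 (depth 2)
76: right child of 67 (depth 3)
54: right child of 47 (depth 2)
42: left child of 47 (depth 2)
43: right child of 42 (depth 3)
44: right child of 43 (depth 4)
74: left child of 76 (depth 4)
83: right child of 76 (depth 4)
82: left child of 83 (depth 5)
55: right child of 54 (depth 3)
94: right child of 83 (depth 5)
49: left child of 54 (depth 3)

66 47 42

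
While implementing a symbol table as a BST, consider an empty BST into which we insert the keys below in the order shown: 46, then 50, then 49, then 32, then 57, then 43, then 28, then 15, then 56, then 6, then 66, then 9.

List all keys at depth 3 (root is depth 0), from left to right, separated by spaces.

15 56 66

46: root
50: right child of 46 (depth 1)
49: left child of 50 (depth 2)
32: left child of 46 (depth 1)
57: right child of 50 (depth 2)
43: right child of 32 (depth 2)
28: left child of 32 (depth 2)
15: left child of 28 (depth 3)
56: left child of 57 (depth 3)
6: left child of 15 (depth 4)
66: right child of 57 (depth 3)
9: right child of 6 (depth 5)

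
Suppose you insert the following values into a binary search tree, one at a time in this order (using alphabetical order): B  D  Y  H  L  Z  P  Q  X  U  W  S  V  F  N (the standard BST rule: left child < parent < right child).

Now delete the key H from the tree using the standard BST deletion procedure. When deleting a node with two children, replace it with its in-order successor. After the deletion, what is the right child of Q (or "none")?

B: root
D: right child of B (depth 1)
Y: right child of D (depth 2)
H: left child of Y (depth 3)
L: right child of H (depth 4)
Z: right child of Y (depth 3)
P: right child of L (depth 5)
Q: right child of P (depth 6)
X: right child of Q (depth 7)
U: left child of X (depth 8)
W: right child of U (depth 9)
S: left child of U (depth 9)
V: left child of W (depth 10)
F: left child of H (depth 4)
N: left child of P (depth 6)

Delete H (two children — replace with in-order successor).
After deletion, Q's right child: X.

X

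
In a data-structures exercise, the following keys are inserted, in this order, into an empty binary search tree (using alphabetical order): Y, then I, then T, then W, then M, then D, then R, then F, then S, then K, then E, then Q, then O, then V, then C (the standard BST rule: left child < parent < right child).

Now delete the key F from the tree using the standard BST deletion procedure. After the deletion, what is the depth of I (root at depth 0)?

Insert Y: tree is empty, so Y becomes the root.
Insert I: I < Y → go left. Place as left child of Y.
Insert T: T < Y → go left; T > I → go right. Place as right child of I.
Insert W: W < Y → go left; W > I → go right; W > T → go right. Place as right child of T.
Insert M: M < Y → go left; M > I → go right; M < T → go left. Place as left child of T.
Insert D: D < Y → go left; D < I → go left. Place as left child of I.
Insert R: R < Y → go left; R > I → go right; R < T → go left; R > M → go right. Place as right child of M.
Insert F: F < Y → go left; F < I → go left; F > D → go right. Place as right child of D.
Insert S: S < Y → go left; S > I → go right; S < T → go left; S > M → go right; S > R → go right. Place as right child of R.
Insert K: K < Y → go left; K > I → go right; K < T → go left; K < M → go left. Place as left child of M.
Insert E: E < Y → go left; E < I → go left; E > D → go right; E < F → go left. Place as left child of F.
Insert Q: Q < Y → go left; Q > I → go right; Q < T → go left; Q > M → go right; Q < R → go left. Place as left child of R.
Insert O: O < Y → go left; O > I → go right; O < T → go left; O > M → go right; O < R → go left; O < Q → go left. Place as left child of Q.
Insert V: V < Y → go left; V > I → go right; V > T → go right; V < W → go left. Place as left child of W.
Insert C: C < Y → go left; C < I → go left; C < D → go left. Place as left child of D.

Delete F (at most one child — splice it out).
After deletion, path to I: Y → I.

1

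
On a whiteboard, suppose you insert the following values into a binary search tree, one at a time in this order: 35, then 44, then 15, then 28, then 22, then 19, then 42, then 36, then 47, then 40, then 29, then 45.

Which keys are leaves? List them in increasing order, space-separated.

19 29 40 45

Resulting structure (node: left, right):
  35: L=15, R=44
  44: L=42, R=47
  15: L=–, R=28
  28: L=22, R=29
  22: L=19, R=–
  19: L=–, R=–
  42: L=36, R=–
  36: L=–, R=40
  47: L=45, R=–
  40: L=–, R=–
  29: L=–, R=–
  45: L=–, R=–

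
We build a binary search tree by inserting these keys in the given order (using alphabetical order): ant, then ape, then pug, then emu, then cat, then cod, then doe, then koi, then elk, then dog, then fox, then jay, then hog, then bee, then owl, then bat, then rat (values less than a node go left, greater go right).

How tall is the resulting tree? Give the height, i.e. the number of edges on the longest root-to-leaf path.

Resulting structure (node: left, right):
  ant: L=–, R=ape
  ape: L=–, R=pug
  pug: L=emu, R=rat
  emu: L=cat, R=koi
  cat: L=bee, R=cod
  cod: L=–, R=doe
  doe: L=–, R=elk
  koi: L=fox, R=owl
  elk: L=dog, R=–
  dog: L=–, R=–
  fox: L=–, R=jay
  jay: L=hog, R=–
  hog: L=–, R=–
  bee: L=bat, R=–
  owl: L=–, R=–
  bat: L=–, R=–
  rat: L=–, R=–

The deepest node is dog at depth 8.

8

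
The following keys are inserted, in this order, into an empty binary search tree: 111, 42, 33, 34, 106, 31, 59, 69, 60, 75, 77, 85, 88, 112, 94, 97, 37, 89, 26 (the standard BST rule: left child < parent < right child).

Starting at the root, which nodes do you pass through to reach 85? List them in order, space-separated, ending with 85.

111 42 106 59 69 75 77 85

Resulting structure (node: left, right):
  111: L=42, R=112
  42: L=33, R=106
  33: L=31, R=34
  34: L=–, R=37
  106: L=59, R=–
  31: L=26, R=–
  59: L=–, R=69
  69: L=60, R=75
  60: L=–, R=–
  75: L=–, R=77
  77: L=–, R=85
  85: L=–, R=88
  88: L=–, R=94
  112: L=–, R=–
  94: L=89, R=97
  97: L=–, R=–
  37: L=–, R=–
  89: L=–, R=–
  26: L=–, R=–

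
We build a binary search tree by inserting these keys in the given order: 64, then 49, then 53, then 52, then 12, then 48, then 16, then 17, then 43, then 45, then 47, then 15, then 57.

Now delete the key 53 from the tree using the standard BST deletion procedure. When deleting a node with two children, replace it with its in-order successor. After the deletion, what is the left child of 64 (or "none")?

Insert 64: tree is empty, so 64 becomes the root.
Insert 49: 49 < 64 → go left. Place as left child of 64.
Insert 53: 53 < 64 → go left; 53 > 49 → go right. Place as right child of 49.
Insert 52: 52 < 64 → go left; 52 > 49 → go right; 52 < 53 → go left. Place as left child of 53.
Insert 12: 12 < 64 → go left; 12 < 49 → go left. Place as left child of 49.
Insert 48: 48 < 64 → go left; 48 < 49 → go left; 48 > 12 → go right. Place as right child of 12.
Insert 16: 16 < 64 → go left; 16 < 49 → go left; 16 > 12 → go right; 16 < 48 → go left. Place as left child of 48.
Insert 17: 17 < 64 → go left; 17 < 49 → go left; 17 > 12 → go right; 17 < 48 → go left; 17 > 16 → go right. Place as right child of 16.
Insert 43: 43 < 64 → go left; 43 < 49 → go left; 43 > 12 → go right; 43 < 48 → go left; 43 > 16 → go right; 43 > 17 → go right. Place as right child of 17.
Insert 45: 45 < 64 → go left; 45 < 49 → go left; 45 > 12 → go right; 45 < 48 → go left; 45 > 16 → go right; 45 > 17 → go right; 45 > 43 → go right. Place as right child of 43.
Insert 47: 47 < 64 → go left; 47 < 49 → go left; 47 > 12 → go right; 47 < 48 → go left; 47 > 16 → go right; 47 > 17 → go right; 47 > 43 → go right; 47 > 45 → go right. Place as right child of 45.
Insert 15: 15 < 64 → go left; 15 < 49 → go left; 15 > 12 → go right; 15 < 48 → go left; 15 < 16 → go left. Place as left child of 16.
Insert 57: 57 < 64 → go left; 57 > 49 → go right; 57 > 53 → go right. Place as right child of 53.

Delete 53 (two children — replace with in-order successor).
After deletion, 64's left child: 49.

49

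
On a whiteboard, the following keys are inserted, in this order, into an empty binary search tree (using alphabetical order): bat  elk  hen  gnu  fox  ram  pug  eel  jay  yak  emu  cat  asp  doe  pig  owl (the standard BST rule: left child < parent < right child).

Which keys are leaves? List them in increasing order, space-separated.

asp doe emu owl yak

Insert bat: tree is empty, so bat becomes the root.
Insert elk: elk > bat → go right. Place as right child of bat.
Insert hen: hen > bat → go right; hen > elk → go right. Place as right child of elk.
Insert gnu: gnu > bat → go right; gnu > elk → go right; gnu < hen → go left. Place as left child of hen.
Insert fox: fox > bat → go right; fox > elk → go right; fox < hen → go left; fox < gnu → go left. Place as left child of gnu.
Insert ram: ram > bat → go right; ram > elk → go right; ram > hen → go right. Place as right child of hen.
Insert pug: pug > bat → go right; pug > elk → go right; pug > hen → go right; pug < ram → go left. Place as left child of ram.
Insert eel: eel > bat → go right; eel < elk → go left. Place as left child of elk.
Insert jay: jay > bat → go right; jay > elk → go right; jay > hen → go right; jay < ram → go left; jay < pug → go left. Place as left child of pug.
Insert yak: yak > bat → go right; yak > elk → go right; yak > hen → go right; yak > ram → go right. Place as right child of ram.
Insert emu: emu > bat → go right; emu > elk → go right; emu < hen → go left; emu < gnu → go left; emu < fox → go left. Place as left child of fox.
Insert cat: cat > bat → go right; cat < elk → go left; cat < eel → go left. Place as left child of eel.
Insert asp: asp < bat → go left. Place as left child of bat.
Insert doe: doe > bat → go right; doe < elk → go left; doe < eel → go left; doe > cat → go right. Place as right child of cat.
Insert pig: pig > bat → go right; pig > elk → go right; pig > hen → go right; pig < ram → go left; pig < pug → go left; pig > jay → go right. Place as right child of jay.
Insert owl: owl > bat → go right; owl > elk → go right; owl > hen → go right; owl < ram → go left; owl < pug → go left; owl > jay → go right; owl < pig → go left. Place as left child of pig.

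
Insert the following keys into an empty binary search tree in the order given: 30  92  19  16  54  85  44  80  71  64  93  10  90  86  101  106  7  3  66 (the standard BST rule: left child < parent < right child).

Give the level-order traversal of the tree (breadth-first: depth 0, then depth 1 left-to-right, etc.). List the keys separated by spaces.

30 19 92 16 54 93 10 44 85 101 7 80 90 106 3 71 86 64 66

30: root
92: right child of 30 (depth 1)
19: left child of 30 (depth 1)
16: left child of 19 (depth 2)
54: left child of 92 (depth 2)
85: right child of 54 (depth 3)
44: left child of 54 (depth 3)
80: left child of 85 (depth 4)
71: left child of 80 (depth 5)
64: left child of 71 (depth 6)
93: right child of 92 (depth 2)
10: left child of 16 (depth 3)
90: right child of 85 (depth 4)
86: left child of 90 (depth 5)
101: right child of 93 (depth 3)
106: right child of 101 (depth 4)
7: left child of 10 (depth 4)
3: left child of 7 (depth 5)
66: right child of 64 (depth 7)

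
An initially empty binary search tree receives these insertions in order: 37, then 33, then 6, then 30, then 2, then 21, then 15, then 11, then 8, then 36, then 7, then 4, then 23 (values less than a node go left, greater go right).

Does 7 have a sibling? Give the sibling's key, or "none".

37: root
33: left child of 37 (depth 1)
6: left child of 33 (depth 2)
30: right child of 6 (depth 3)
2: left child of 6 (depth 3)
21: left child of 30 (depth 4)
15: left child of 21 (depth 5)
11: left child of 15 (depth 6)
8: left child of 11 (depth 7)
36: right child of 33 (depth 2)
7: left child of 8 (depth 8)
4: right child of 2 (depth 4)
23: right child of 21 (depth 5)

7's parent is 8, which has only one child.

none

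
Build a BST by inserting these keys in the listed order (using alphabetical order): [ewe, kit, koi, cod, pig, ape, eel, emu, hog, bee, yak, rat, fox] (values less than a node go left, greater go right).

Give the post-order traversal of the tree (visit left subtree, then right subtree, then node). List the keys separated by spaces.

Insert ewe: tree is empty, so ewe becomes the root.
Insert kit: kit > ewe → go right. Place as right child of ewe.
Insert koi: koi > ewe → go right; koi > kit → go right. Place as right child of kit.
Insert cod: cod < ewe → go left. Place as left child of ewe.
Insert pig: pig > ewe → go right; pig > kit → go right; pig > koi → go right. Place as right child of koi.
Insert ape: ape < ewe → go left; ape < cod → go left. Place as left child of cod.
Insert eel: eel < ewe → go left; eel > cod → go right. Place as right child of cod.
Insert emu: emu < ewe → go left; emu > cod → go right; emu > eel → go right. Place as right child of eel.
Insert hog: hog > ewe → go right; hog < kit → go left. Place as left child of kit.
Insert bee: bee < ewe → go left; bee < cod → go left; bee > ape → go right. Place as right child of ape.
Insert yak: yak > ewe → go right; yak > kit → go right; yak > koi → go right; yak > pig → go right. Place as right child of pig.
Insert rat: rat > ewe → go right; rat > kit → go right; rat > koi → go right; rat > pig → go right; rat < yak → go left. Place as left child of yak.
Insert fox: fox > ewe → go right; fox < kit → go left; fox < hog → go left. Place as left child of hog.

bee ape emu eel cod fox hog rat yak pig koi kit ewe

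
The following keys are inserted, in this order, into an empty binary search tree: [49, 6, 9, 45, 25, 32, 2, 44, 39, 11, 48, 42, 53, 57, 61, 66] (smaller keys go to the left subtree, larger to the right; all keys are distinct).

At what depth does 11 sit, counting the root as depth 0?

5

49: root
6: left child of 49 (depth 1)
9: right child of 6 (depth 2)
45: right child of 9 (depth 3)
25: left child of 45 (depth 4)
32: right child of 25 (depth 5)
2: left child of 6 (depth 2)
44: right child of 32 (depth 6)
39: left child of 44 (depth 7)
11: left child of 25 (depth 5)
48: right child of 45 (depth 4)
42: right child of 39 (depth 8)
53: right child of 49 (depth 1)
57: right child of 53 (depth 2)
61: right child of 57 (depth 3)
66: right child of 61 (depth 4)

Path to 11: 49 → 6 → 9 → 45 → 25 → 11, which is 5 edges.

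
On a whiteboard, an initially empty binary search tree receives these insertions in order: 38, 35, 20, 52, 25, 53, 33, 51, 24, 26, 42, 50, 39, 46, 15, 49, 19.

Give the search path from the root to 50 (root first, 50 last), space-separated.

38: root
35: left child of 38 (depth 1)
20: left child of 35 (depth 2)
52: right child of 38 (depth 1)
25: right child of 20 (depth 3)
53: right child of 52 (depth 2)
33: right child of 25 (depth 4)
51: left child of 52 (depth 2)
24: left child of 25 (depth 4)
26: left child of 33 (depth 5)
42: left child of 51 (depth 3)
50: right child of 42 (depth 4)
39: left child of 42 (depth 4)
46: left child of 50 (depth 5)
15: left child of 20 (depth 3)
49: right child of 46 (depth 6)
19: right child of 15 (depth 4)

38 52 51 42 50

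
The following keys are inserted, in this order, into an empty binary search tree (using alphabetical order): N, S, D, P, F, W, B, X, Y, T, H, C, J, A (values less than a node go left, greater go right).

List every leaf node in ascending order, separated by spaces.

A C J P T Y

N: root
S: right child of N (depth 1)
D: left child of N (depth 1)
P: left child of S (depth 2)
F: right child of D (depth 2)
W: right child of S (depth 2)
B: left child of D (depth 2)
X: right child of W (depth 3)
Y: right child of X (depth 4)
T: left child of W (depth 3)
H: right child of F (depth 3)
C: right child of B (depth 3)
J: right child of H (depth 4)
A: left child of B (depth 3)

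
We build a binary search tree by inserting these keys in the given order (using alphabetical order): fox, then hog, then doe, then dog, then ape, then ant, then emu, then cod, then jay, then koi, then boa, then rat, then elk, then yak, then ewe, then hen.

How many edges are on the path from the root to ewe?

Insert fox: tree is empty, so fox becomes the root.
Insert hog: hog > fox → go right. Place as right child of fox.
Insert doe: doe < fox → go left. Place as left child of fox.
Insert dog: dog < fox → go left; dog > doe → go right. Place as right child of doe.
Insert ape: ape < fox → go left; ape < doe → go left. Place as left child of doe.
Insert ant: ant < fox → go left; ant < doe → go left; ant < ape → go left. Place as left child of ape.
Insert emu: emu < fox → go left; emu > doe → go right; emu > dog → go right. Place as right child of dog.
Insert cod: cod < fox → go left; cod < doe → go left; cod > ape → go right. Place as right child of ape.
Insert jay: jay > fox → go right; jay > hog → go right. Place as right child of hog.
Insert koi: koi > fox → go right; koi > hog → go right; koi > jay → go right. Place as right child of jay.
Insert boa: boa < fox → go left; boa < doe → go left; boa > ape → go right; boa < cod → go left. Place as left child of cod.
Insert rat: rat > fox → go right; rat > hog → go right; rat > jay → go right; rat > koi → go right. Place as right child of koi.
Insert elk: elk < fox → go left; elk > doe → go right; elk > dog → go right; elk < emu → go left. Place as left child of emu.
Insert yak: yak > fox → go right; yak > hog → go right; yak > jay → go right; yak > koi → go right; yak > rat → go right. Place as right child of rat.
Insert ewe: ewe < fox → go left; ewe > doe → go right; ewe > dog → go right; ewe > emu → go right. Place as right child of emu.
Insert hen: hen > fox → go right; hen < hog → go left. Place as left child of hog.

Path to ewe: fox → doe → dog → emu → ewe, which is 4 edges.

4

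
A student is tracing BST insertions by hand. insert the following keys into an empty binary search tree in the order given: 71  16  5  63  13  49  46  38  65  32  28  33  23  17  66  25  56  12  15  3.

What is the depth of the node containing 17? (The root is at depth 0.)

9

Insert 71: tree is empty, so 71 becomes the root.
Insert 16: 16 < 71 → go left. Place as left child of 71.
Insert 5: 5 < 71 → go left; 5 < 16 → go left. Place as left child of 16.
Insert 63: 63 < 71 → go left; 63 > 16 → go right. Place as right child of 16.
Insert 13: 13 < 71 → go left; 13 < 16 → go left; 13 > 5 → go right. Place as right child of 5.
Insert 49: 49 < 71 → go left; 49 > 16 → go right; 49 < 63 → go left. Place as left child of 63.
Insert 46: 46 < 71 → go left; 46 > 16 → go right; 46 < 63 → go left; 46 < 49 → go left. Place as left child of 49.
Insert 38: 38 < 71 → go left; 38 > 16 → go right; 38 < 63 → go left; 38 < 49 → go left; 38 < 46 → go left. Place as left child of 46.
Insert 65: 65 < 71 → go left; 65 > 16 → go right; 65 > 63 → go right. Place as right child of 63.
Insert 32: 32 < 71 → go left; 32 > 16 → go right; 32 < 63 → go left; 32 < 49 → go left; 32 < 46 → go left; 32 < 38 → go left. Place as left child of 38.
Insert 28: 28 < 71 → go left; 28 > 16 → go right; 28 < 63 → go left; 28 < 49 → go left; 28 < 46 → go left; 28 < 38 → go left; 28 < 32 → go left. Place as left child of 32.
Insert 33: 33 < 71 → go left; 33 > 16 → go right; 33 < 63 → go left; 33 < 49 → go left; 33 < 46 → go left; 33 < 38 → go left; 33 > 32 → go right. Place as right child of 32.
Insert 23: 23 < 71 → go left; 23 > 16 → go right; 23 < 63 → go left; 23 < 49 → go left; 23 < 46 → go left; 23 < 38 → go left; 23 < 32 → go left; 23 < 28 → go left. Place as left child of 28.
Insert 17: 17 < 71 → go left; 17 > 16 → go right; 17 < 63 → go left; 17 < 49 → go left; 17 < 46 → go left; 17 < 38 → go left; 17 < 32 → go left; 17 < 28 → go left; 17 < 23 → go left. Place as left child of 23.
Insert 66: 66 < 71 → go left; 66 > 16 → go right; 66 > 63 → go right; 66 > 65 → go right. Place as right child of 65.
Insert 25: 25 < 71 → go left; 25 > 16 → go right; 25 < 63 → go left; 25 < 49 → go left; 25 < 46 → go left; 25 < 38 → go left; 25 < 32 → go left; 25 < 28 → go left; 25 > 23 → go right. Place as right child of 23.
Insert 56: 56 < 71 → go left; 56 > 16 → go right; 56 < 63 → go left; 56 > 49 → go right. Place as right child of 49.
Insert 12: 12 < 71 → go left; 12 < 16 → go left; 12 > 5 → go right; 12 < 13 → go left. Place as left child of 13.
Insert 15: 15 < 71 → go left; 15 < 16 → go left; 15 > 5 → go right; 15 > 13 → go right. Place as right child of 13.
Insert 3: 3 < 71 → go left; 3 < 16 → go left; 3 < 5 → go left. Place as left child of 5.

Path to 17: 71 → 16 → 63 → 49 → 46 → 38 → 32 → 28 → 23 → 17, which is 9 edges.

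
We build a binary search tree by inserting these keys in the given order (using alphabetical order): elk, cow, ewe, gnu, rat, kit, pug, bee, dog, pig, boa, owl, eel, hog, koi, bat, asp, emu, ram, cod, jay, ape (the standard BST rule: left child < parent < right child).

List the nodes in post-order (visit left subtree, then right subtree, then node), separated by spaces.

elk: root
cow: left child of elk (depth 1)
ewe: right child of elk (depth 1)
gnu: right child of ewe (depth 2)
rat: right child of gnu (depth 3)
kit: left child of rat (depth 4)
pug: right child of kit (depth 5)
bee: left child of cow (depth 2)
dog: right child of cow (depth 2)
pig: left child of pug (depth 6)
boa: right child of bee (depth 3)
owl: left child of pig (depth 7)
eel: right child of dog (depth 3)
hog: left child of kit (depth 5)
koi: left child of owl (depth 8)
bat: left child of bee (depth 3)
asp: left child of bat (depth 4)
emu: left child of ewe (depth 2)
ram: right child of pug (depth 6)
cod: right child of boa (depth 4)
jay: right child of hog (depth 6)
ape: left child of asp (depth 5)

ape asp bat cod boa bee eel dog cow emu jay hog koi owl pig ram pug kit rat gnu ewe elk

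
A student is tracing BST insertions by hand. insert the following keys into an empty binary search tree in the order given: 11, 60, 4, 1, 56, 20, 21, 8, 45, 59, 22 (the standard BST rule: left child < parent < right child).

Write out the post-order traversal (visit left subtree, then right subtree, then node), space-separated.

11: root
60: right child of 11 (depth 1)
4: left child of 11 (depth 1)
1: left child of 4 (depth 2)
56: left child of 60 (depth 2)
20: left child of 56 (depth 3)
21: right child of 20 (depth 4)
8: right child of 4 (depth 2)
45: right child of 21 (depth 5)
59: right child of 56 (depth 3)
22: left child of 45 (depth 6)

1 8 4 22 45 21 20 59 56 60 11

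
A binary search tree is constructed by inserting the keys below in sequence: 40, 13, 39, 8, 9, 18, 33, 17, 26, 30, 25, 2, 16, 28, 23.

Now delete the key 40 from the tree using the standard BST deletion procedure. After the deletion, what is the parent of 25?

26

40: root
13: left child of 40 (depth 1)
39: right child of 13 (depth 2)
8: left child of 13 (depth 2)
9: right child of 8 (depth 3)
18: left child of 39 (depth 3)
33: right child of 18 (depth 4)
17: left child of 18 (depth 4)
26: left child of 33 (depth 5)
30: right child of 26 (depth 6)
25: left child of 26 (depth 6)
2: left child of 8 (depth 3)
16: left child of 17 (depth 5)
28: left child of 30 (depth 7)
23: left child of 25 (depth 7)

Delete 40 (at most one child — splice it out).
After deletion, 25's parent is 26.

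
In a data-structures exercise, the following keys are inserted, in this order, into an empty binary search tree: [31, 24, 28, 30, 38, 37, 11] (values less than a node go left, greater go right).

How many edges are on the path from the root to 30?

31: root
24: left child of 31 (depth 1)
28: right child of 24 (depth 2)
30: right child of 28 (depth 3)
38: right child of 31 (depth 1)
37: left child of 38 (depth 2)
11: left child of 24 (depth 2)

Path to 30: 31 → 24 → 28 → 30, which is 3 edges.

3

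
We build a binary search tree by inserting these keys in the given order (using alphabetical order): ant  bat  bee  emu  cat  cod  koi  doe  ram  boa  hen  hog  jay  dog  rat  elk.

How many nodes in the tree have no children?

Insert ant: tree is empty, so ant becomes the root.
Insert bat: bat > ant → go right. Place as right child of ant.
Insert bee: bee > ant → go right; bee > bat → go right. Place as right child of bat.
Insert emu: emu > ant → go right; emu > bat → go right; emu > bee → go right. Place as right child of bee.
Insert cat: cat > ant → go right; cat > bat → go right; cat > bee → go right; cat < emu → go left. Place as left child of emu.
Insert cod: cod > ant → go right; cod > bat → go right; cod > bee → go right; cod < emu → go left; cod > cat → go right. Place as right child of cat.
Insert koi: koi > ant → go right; koi > bat → go right; koi > bee → go right; koi > emu → go right. Place as right child of emu.
Insert doe: doe > ant → go right; doe > bat → go right; doe > bee → go right; doe < emu → go left; doe > cat → go right; doe > cod → go right. Place as right child of cod.
Insert ram: ram > ant → go right; ram > bat → go right; ram > bee → go right; ram > emu → go right; ram > koi → go right. Place as right child of koi.
Insert boa: boa > ant → go right; boa > bat → go right; boa > bee → go right; boa < emu → go left; boa < cat → go left. Place as left child of cat.
Insert hen: hen > ant → go right; hen > bat → go right; hen > bee → go right; hen > emu → go right; hen < koi → go left. Place as left child of koi.
Insert hog: hog > ant → go right; hog > bat → go right; hog > bee → go right; hog > emu → go right; hog < koi → go left; hog > hen → go right. Place as right child of hen.
Insert jay: jay > ant → go right; jay > bat → go right; jay > bee → go right; jay > emu → go right; jay < koi → go left; jay > hen → go right; jay > hog → go right. Place as right child of hog.
Insert dog: dog > ant → go right; dog > bat → go right; dog > bee → go right; dog < emu → go left; dog > cat → go right; dog > cod → go right; dog > doe → go right. Place as right child of doe.
Insert rat: rat > ant → go right; rat > bat → go right; rat > bee → go right; rat > emu → go right; rat > koi → go right; rat > ram → go right. Place as right child of ram.
Insert elk: elk > ant → go right; elk > bat → go right; elk > bee → go right; elk < emu → go left; elk > cat → go right; elk > cod → go right; elk > doe → go right; elk > dog → go right. Place as right child of dog.

Leaves: boa, elk, jay, rat — 4 in total.

4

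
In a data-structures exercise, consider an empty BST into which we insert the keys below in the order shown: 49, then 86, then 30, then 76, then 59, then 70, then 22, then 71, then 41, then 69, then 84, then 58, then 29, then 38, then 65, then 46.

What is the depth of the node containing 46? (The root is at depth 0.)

49: root
86: right child of 49 (depth 1)
30: left child of 49 (depth 1)
76: left child of 86 (depth 2)
59: left child of 76 (depth 3)
70: right child of 59 (depth 4)
22: left child of 30 (depth 2)
71: right child of 70 (depth 5)
41: right child of 30 (depth 2)
69: left child of 70 (depth 5)
84: right child of 76 (depth 3)
58: left child of 59 (depth 4)
29: right child of 22 (depth 3)
38: left child of 41 (depth 3)
65: left child of 69 (depth 6)
46: right child of 41 (depth 3)

Path to 46: 49 → 30 → 41 → 46, which is 3 edges.

3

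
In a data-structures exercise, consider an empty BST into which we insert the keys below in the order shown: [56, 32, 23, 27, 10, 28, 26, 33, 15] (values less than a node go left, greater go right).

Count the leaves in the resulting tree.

4

Insert 56: tree is empty, so 56 becomes the root.
Insert 32: 32 < 56 → go left. Place as left child of 56.
Insert 23: 23 < 56 → go left; 23 < 32 → go left. Place as left child of 32.
Insert 27: 27 < 56 → go left; 27 < 32 → go left; 27 > 23 → go right. Place as right child of 23.
Insert 10: 10 < 56 → go left; 10 < 32 → go left; 10 < 23 → go left. Place as left child of 23.
Insert 28: 28 < 56 → go left; 28 < 32 → go left; 28 > 23 → go right; 28 > 27 → go right. Place as right child of 27.
Insert 26: 26 < 56 → go left; 26 < 32 → go left; 26 > 23 → go right; 26 < 27 → go left. Place as left child of 27.
Insert 33: 33 < 56 → go left; 33 > 32 → go right. Place as right child of 32.
Insert 15: 15 < 56 → go left; 15 < 32 → go left; 15 < 23 → go left; 15 > 10 → go right. Place as right child of 10.

Leaves: 15, 26, 28, 33 — 4 in total.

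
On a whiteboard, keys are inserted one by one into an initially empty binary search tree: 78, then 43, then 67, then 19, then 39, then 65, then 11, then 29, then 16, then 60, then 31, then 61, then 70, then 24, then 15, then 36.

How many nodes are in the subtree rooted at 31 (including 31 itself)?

2

Resulting structure (node: left, right):
  78: L=43, R=–
  43: L=19, R=67
  67: L=65, R=70
  19: L=11, R=39
  39: L=29, R=–
  65: L=60, R=–
  11: L=–, R=16
  29: L=24, R=31
  16: L=15, R=–
  60: L=–, R=61
  31: L=–, R=36
  61: L=–, R=–
  70: L=–, R=–
  24: L=–, R=–
  15: L=–, R=–
  36: L=–, R=–

Subtree rooted at 31 contains: 31, 36 — 2 nodes.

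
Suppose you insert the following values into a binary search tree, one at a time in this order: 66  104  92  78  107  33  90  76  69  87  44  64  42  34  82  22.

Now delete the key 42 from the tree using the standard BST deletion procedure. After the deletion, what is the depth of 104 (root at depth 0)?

1

66: root
104: right child of 66 (depth 1)
92: left child of 104 (depth 2)
78: left child of 92 (depth 3)
107: right child of 104 (depth 2)
33: left child of 66 (depth 1)
90: right child of 78 (depth 4)
76: left child of 78 (depth 4)
69: left child of 76 (depth 5)
87: left child of 90 (depth 5)
44: right child of 33 (depth 2)
64: right child of 44 (depth 3)
42: left child of 44 (depth 3)
34: left child of 42 (depth 4)
82: left child of 87 (depth 6)
22: left child of 33 (depth 2)

Delete 42 (at most one child — splice it out).
After deletion, path to 104: 66 → 104.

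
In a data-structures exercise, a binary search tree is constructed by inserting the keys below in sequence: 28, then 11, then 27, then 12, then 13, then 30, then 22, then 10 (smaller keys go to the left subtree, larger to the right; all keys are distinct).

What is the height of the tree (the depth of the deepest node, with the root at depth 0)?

5

Insert 28: tree is empty, so 28 becomes the root.
Insert 11: 11 < 28 → go left. Place as left child of 28.
Insert 27: 27 < 28 → go left; 27 > 11 → go right. Place as right child of 11.
Insert 12: 12 < 28 → go left; 12 > 11 → go right; 12 < 27 → go left. Place as left child of 27.
Insert 13: 13 < 28 → go left; 13 > 11 → go right; 13 < 27 → go left; 13 > 12 → go right. Place as right child of 12.
Insert 30: 30 > 28 → go right. Place as right child of 28.
Insert 22: 22 < 28 → go left; 22 > 11 → go right; 22 < 27 → go left; 22 > 12 → go right; 22 > 13 → go right. Place as right child of 13.
Insert 10: 10 < 28 → go left; 10 < 11 → go left. Place as left child of 11.

The deepest node is 22 at depth 5.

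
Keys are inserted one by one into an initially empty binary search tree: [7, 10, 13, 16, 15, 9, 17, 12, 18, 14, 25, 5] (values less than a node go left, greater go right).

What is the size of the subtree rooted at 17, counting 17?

3

Resulting structure (node: left, right):
  7: L=5, R=10
  10: L=9, R=13
  13: L=12, R=16
  16: L=15, R=17
  15: L=14, R=–
  9: L=–, R=–
  17: L=–, R=18
  12: L=–, R=–
  18: L=–, R=25
  14: L=–, R=–
  25: L=–, R=–
  5: L=–, R=–

Subtree rooted at 17 contains: 17, 18, 25 — 3 nodes.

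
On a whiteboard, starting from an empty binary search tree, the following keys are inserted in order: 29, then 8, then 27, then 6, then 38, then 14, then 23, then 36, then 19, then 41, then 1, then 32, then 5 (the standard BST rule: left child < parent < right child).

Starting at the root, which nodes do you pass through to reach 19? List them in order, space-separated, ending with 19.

Insert 29: tree is empty, so 29 becomes the root.
Insert 8: 8 < 29 → go left. Place as left child of 29.
Insert 27: 27 < 29 → go left; 27 > 8 → go right. Place as right child of 8.
Insert 6: 6 < 29 → go left; 6 < 8 → go left. Place as left child of 8.
Insert 38: 38 > 29 → go right. Place as right child of 29.
Insert 14: 14 < 29 → go left; 14 > 8 → go right; 14 < 27 → go left. Place as left child of 27.
Insert 23: 23 < 29 → go left; 23 > 8 → go right; 23 < 27 → go left; 23 > 14 → go right. Place as right child of 14.
Insert 36: 36 > 29 → go right; 36 < 38 → go left. Place as left child of 38.
Insert 19: 19 < 29 → go left; 19 > 8 → go right; 19 < 27 → go left; 19 > 14 → go right; 19 < 23 → go left. Place as left child of 23.
Insert 41: 41 > 29 → go right; 41 > 38 → go right. Place as right child of 38.
Insert 1: 1 < 29 → go left; 1 < 8 → go left; 1 < 6 → go left. Place as left child of 6.
Insert 32: 32 > 29 → go right; 32 < 38 → go left; 32 < 36 → go left. Place as left child of 36.
Insert 5: 5 < 29 → go left; 5 < 8 → go left; 5 < 6 → go left; 5 > 1 → go right. Place as right child of 1.

29 8 27 14 23 19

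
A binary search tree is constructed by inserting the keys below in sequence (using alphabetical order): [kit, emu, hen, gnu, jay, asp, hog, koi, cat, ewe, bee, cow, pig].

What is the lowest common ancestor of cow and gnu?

kit: root
emu: left child of kit (depth 1)
hen: right child of emu (depth 2)
gnu: left child of hen (depth 3)
jay: right child of hen (depth 3)
asp: left child of emu (depth 2)
hog: left child of jay (depth 4)
koi: right child of kit (depth 1)
cat: right child of asp (depth 3)
ewe: left child of gnu (depth 4)
bee: left child of cat (depth 4)
cow: right child of cat (depth 4)
pig: right child of koi (depth 2)

Path to cow: kit → emu → asp → cat → cow
Path to gnu: kit → emu → hen → gnu
The paths share a prefix ending at emu, then split left and right.

emu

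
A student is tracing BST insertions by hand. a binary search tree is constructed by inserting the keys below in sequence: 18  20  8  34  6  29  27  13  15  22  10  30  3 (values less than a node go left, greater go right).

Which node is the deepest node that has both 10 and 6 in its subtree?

Resulting structure (node: left, right):
  18: L=8, R=20
  20: L=–, R=34
  8: L=6, R=13
  34: L=29, R=–
  6: L=3, R=–
  29: L=27, R=30
  27: L=22, R=–
  13: L=10, R=15
  15: L=–, R=–
  22: L=–, R=–
  10: L=–, R=–
  30: L=–, R=–
  3: L=–, R=–

Path to 10: 18 → 8 → 13 → 10
Path to 6: 18 → 8 → 6
The paths share a prefix ending at 8, then split left and right.

8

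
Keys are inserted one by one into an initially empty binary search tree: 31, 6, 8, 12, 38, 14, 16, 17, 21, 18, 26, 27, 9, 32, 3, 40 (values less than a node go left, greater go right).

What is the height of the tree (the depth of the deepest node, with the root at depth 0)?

9

Insert 31: tree is empty, so 31 becomes the root.
Insert 6: 6 < 31 → go left. Place as left child of 31.
Insert 8: 8 < 31 → go left; 8 > 6 → go right. Place as right child of 6.
Insert 12: 12 < 31 → go left; 12 > 6 → go right; 12 > 8 → go right. Place as right child of 8.
Insert 38: 38 > 31 → go right. Place as right child of 31.
Insert 14: 14 < 31 → go left; 14 > 6 → go right; 14 > 8 → go right; 14 > 12 → go right. Place as right child of 12.
Insert 16: 16 < 31 → go left; 16 > 6 → go right; 16 > 8 → go right; 16 > 12 → go right; 16 > 14 → go right. Place as right child of 14.
Insert 17: 17 < 31 → go left; 17 > 6 → go right; 17 > 8 → go right; 17 > 12 → go right; 17 > 14 → go right; 17 > 16 → go right. Place as right child of 16.
Insert 21: 21 < 31 → go left; 21 > 6 → go right; 21 > 8 → go right; 21 > 12 → go right; 21 > 14 → go right; 21 > 16 → go right; 21 > 17 → go right. Place as right child of 17.
Insert 18: 18 < 31 → go left; 18 > 6 → go right; 18 > 8 → go right; 18 > 12 → go right; 18 > 14 → go right; 18 > 16 → go right; 18 > 17 → go right; 18 < 21 → go left. Place as left child of 21.
Insert 26: 26 < 31 → go left; 26 > 6 → go right; 26 > 8 → go right; 26 > 12 → go right; 26 > 14 → go right; 26 > 16 → go right; 26 > 17 → go right; 26 > 21 → go right. Place as right child of 21.
Insert 27: 27 < 31 → go left; 27 > 6 → go right; 27 > 8 → go right; 27 > 12 → go right; 27 > 14 → go right; 27 > 16 → go right; 27 > 17 → go right; 27 > 21 → go right; 27 > 26 → go right. Place as right child of 26.
Insert 9: 9 < 31 → go left; 9 > 6 → go right; 9 > 8 → go right; 9 < 12 → go left. Place as left child of 12.
Insert 32: 32 > 31 → go right; 32 < 38 → go left. Place as left child of 38.
Insert 3: 3 < 31 → go left; 3 < 6 → go left. Place as left child of 6.
Insert 40: 40 > 31 → go right; 40 > 38 → go right. Place as right child of 38.

The deepest node is 27 at depth 9.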